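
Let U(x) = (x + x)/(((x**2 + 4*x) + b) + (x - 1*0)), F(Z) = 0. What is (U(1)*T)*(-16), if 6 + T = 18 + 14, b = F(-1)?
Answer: -416/3 ≈ -138.67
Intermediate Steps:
b = 0
T = 26 (T = -6 + (18 + 14) = -6 + 32 = 26)
U(x) = 2*x/(x**2 + 5*x) (U(x) = (x + x)/(((x**2 + 4*x) + 0) + (x - 1*0)) = (2*x)/((x**2 + 4*x) + (x + 0)) = (2*x)/((x**2 + 4*x) + x) = (2*x)/(x**2 + 5*x) = 2*x/(x**2 + 5*x))
(U(1)*T)*(-16) = ((2/(5 + 1))*26)*(-16) = ((2/6)*26)*(-16) = ((2*(1/6))*26)*(-16) = ((1/3)*26)*(-16) = (26/3)*(-16) = -416/3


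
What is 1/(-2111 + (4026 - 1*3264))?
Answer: -1/1349 ≈ -0.00074129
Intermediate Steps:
1/(-2111 + (4026 - 1*3264)) = 1/(-2111 + (4026 - 3264)) = 1/(-2111 + 762) = 1/(-1349) = -1/1349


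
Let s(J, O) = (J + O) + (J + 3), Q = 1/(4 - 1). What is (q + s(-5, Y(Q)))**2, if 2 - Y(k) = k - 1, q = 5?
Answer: 4/9 ≈ 0.44444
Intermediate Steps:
Q = 1/3 ≈ 0.33333
Y(k) = 3 - k (Y(k) = 2 - (k - 1) = 2 - (-1 + k) = 2 + (1 - k) = 3 - k)
s(J, O) = 3 + O + 2*J (s(J, O) = (J + O) + (3 + J) = 3 + O + 2*J)
(q + s(-5, Y(Q)))**2 = (5 + (3 + (3 - 1*1/3) + 2*(-5)))**2 = (5 + (3 + (3 - 1/3) - 10))**2 = (5 + (3 + 8/3 - 10))**2 = (5 - 13/3)**2 = (2/3)**2 = 4/9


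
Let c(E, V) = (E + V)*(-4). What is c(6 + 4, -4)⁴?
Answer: 331776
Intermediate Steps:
c(E, V) = -4*E - 4*V
c(6 + 4, -4)⁴ = (-4*(6 + 4) - 4*(-4))⁴ = (-4*10 + 16)⁴ = (-40 + 16)⁴ = (-24)⁴ = 331776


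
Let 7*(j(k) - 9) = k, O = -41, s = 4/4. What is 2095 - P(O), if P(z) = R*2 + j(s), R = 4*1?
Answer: 14545/7 ≈ 2077.9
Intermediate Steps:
s = 1 (s = 4*(1/4) = 1)
j(k) = 9 + k/7
R = 4
P(z) = 120/7 (P(z) = 4*2 + (9 + (1/7)*1) = 8 + (9 + 1/7) = 8 + 64/7 = 120/7)
2095 - P(O) = 2095 - 1*120/7 = 2095 - 120/7 = 14545/7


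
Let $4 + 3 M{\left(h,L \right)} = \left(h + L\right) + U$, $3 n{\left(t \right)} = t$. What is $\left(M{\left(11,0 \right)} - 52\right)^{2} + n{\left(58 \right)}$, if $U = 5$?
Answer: $\frac{6970}{3} \approx 2323.3$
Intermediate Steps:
$n{\left(t \right)} = \frac{t}{3}$
$M{\left(h,L \right)} = \frac{1}{3} + \frac{L}{3} + \frac{h}{3}$ ($M{\left(h,L \right)} = - \frac{4}{3} + \frac{\left(h + L\right) + 5}{3} = - \frac{4}{3} + \frac{\left(L + h\right) + 5}{3} = - \frac{4}{3} + \frac{5 + L + h}{3} = - \frac{4}{3} + \left(\frac{5}{3} + \frac{L}{3} + \frac{h}{3}\right) = \frac{1}{3} + \frac{L}{3} + \frac{h}{3}$)
$\left(M{\left(11,0 \right)} - 52\right)^{2} + n{\left(58 \right)} = \left(\left(\frac{1}{3} + \frac{1}{3} \cdot 0 + \frac{1}{3} \cdot 11\right) - 52\right)^{2} + \frac{1}{3} \cdot 58 = \left(\left(\frac{1}{3} + 0 + \frac{11}{3}\right) - 52\right)^{2} + \frac{58}{3} = \left(4 - 52\right)^{2} + \frac{58}{3} = \left(-48\right)^{2} + \frac{58}{3} = 2304 + \frac{58}{3} = \frac{6970}{3}$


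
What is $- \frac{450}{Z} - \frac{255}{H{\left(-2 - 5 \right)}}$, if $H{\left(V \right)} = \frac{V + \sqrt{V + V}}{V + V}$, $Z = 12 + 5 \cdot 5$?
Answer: $- \frac{45380}{111} - \frac{170 i \sqrt{14}}{3} \approx -408.83 - 212.03 i$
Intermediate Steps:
$Z = 37$ ($Z = 12 + 25 = 37$)
$H{\left(V \right)} = \frac{V + \sqrt{2} \sqrt{V}}{2 V}$ ($H{\left(V \right)} = \frac{V + \sqrt{2 V}}{2 V} = \left(V + \sqrt{2} \sqrt{V}\right) \frac{1}{2 V} = \frac{V + \sqrt{2} \sqrt{V}}{2 V}$)
$- \frac{450}{Z} - \frac{255}{H{\left(-2 - 5 \right)}} = - \frac{450}{37} - \frac{255}{\frac{1}{2} + \frac{\sqrt{2}}{2 \sqrt{-2 - 5}}} = \left(-450\right) \frac{1}{37} - \frac{255}{\frac{1}{2} + \frac{\sqrt{2}}{2 i \sqrt{7}}} = - \frac{450}{37} - \frac{255}{\frac{1}{2} + \frac{\sqrt{2} \left(- \frac{i \sqrt{7}}{7}\right)}{2}} = - \frac{450}{37} - \frac{255}{\frac{1}{2} - \frac{i \sqrt{14}}{14}}$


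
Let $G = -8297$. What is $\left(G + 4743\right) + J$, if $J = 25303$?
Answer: $21749$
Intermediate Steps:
$\left(G + 4743\right) + J = \left(-8297 + 4743\right) + 25303 = -3554 + 25303 = 21749$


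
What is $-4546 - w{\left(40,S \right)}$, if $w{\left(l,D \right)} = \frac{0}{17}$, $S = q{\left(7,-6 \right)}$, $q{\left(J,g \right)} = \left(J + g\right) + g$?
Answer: $-4546$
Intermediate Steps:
$q{\left(J,g \right)} = J + 2 g$
$S = -5$ ($S = 7 + 2 \left(-6\right) = 7 - 12 = -5$)
$w{\left(l,D \right)} = 0$ ($w{\left(l,D \right)} = 0 \cdot \frac{1}{17} = 0$)
$-4546 - w{\left(40,S \right)} = -4546 - 0 = -4546 + 0 = -4546$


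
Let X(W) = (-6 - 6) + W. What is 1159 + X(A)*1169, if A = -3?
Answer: -16376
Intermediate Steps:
X(W) = -12 + W
1159 + X(A)*1169 = 1159 + (-12 - 3)*1169 = 1159 - 15*1169 = 1159 - 17535 = -16376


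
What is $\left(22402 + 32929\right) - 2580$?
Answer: $52751$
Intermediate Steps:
$\left(22402 + 32929\right) - 2580 = 55331 - 2580 = 52751$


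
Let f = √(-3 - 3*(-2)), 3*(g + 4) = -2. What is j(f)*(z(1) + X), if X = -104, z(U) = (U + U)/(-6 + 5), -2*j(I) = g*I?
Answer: -742*√3/3 ≈ -428.39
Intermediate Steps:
g = -14/3 (g = -4 + (⅓)*(-2) = -4 - ⅔ = -14/3 ≈ -4.6667)
f = √3 (f = √(-3 + 6) = √3 ≈ 1.7320)
j(I) = 7*I/3 (j(I) = -(-7)*I/3 = 7*I/3)
z(U) = -2*U (z(U) = (2*U)/(-1) = (2*U)*(-1) = -2*U)
j(f)*(z(1) + X) = (7*√3/3)*(-2*1 - 104) = (7*√3/3)*(-2 - 104) = (7*√3/3)*(-106) = -742*√3/3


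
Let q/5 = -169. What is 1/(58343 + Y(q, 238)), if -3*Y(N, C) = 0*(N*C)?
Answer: 1/58343 ≈ 1.7140e-5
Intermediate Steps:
q = -845 (q = 5*(-169) = -845)
Y(N, C) = 0 (Y(N, C) = -0*N*C = -0*C*N = -⅓*0 = 0)
1/(58343 + Y(q, 238)) = 1/(58343 + 0) = 1/58343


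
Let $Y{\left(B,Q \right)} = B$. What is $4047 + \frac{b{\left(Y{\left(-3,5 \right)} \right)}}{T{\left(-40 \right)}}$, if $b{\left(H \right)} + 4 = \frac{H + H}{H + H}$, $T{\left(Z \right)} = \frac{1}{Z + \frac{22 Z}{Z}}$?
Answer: $4101$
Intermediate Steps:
$T{\left(Z \right)} = \frac{1}{22 + Z}$ ($T{\left(Z \right)} = \frac{1}{Z + 22} = \frac{1}{22 + Z}$)
$b{\left(H \right)} = -3$ ($b{\left(H \right)} = -4 + \frac{H + H}{H + H} = -4 + \frac{2 H}{2 H} = -4 + 2 H \frac{1}{2 H} = -4 + 1 = -3$)
$4047 + \frac{b{\left(Y{\left(-3,5 \right)} \right)}}{T{\left(-40 \right)}} = 4047 - \frac{3}{\frac{1}{22 - 40}} = 4047 - \frac{3}{\frac{1}{-18}} = 4047 - \frac{3}{- \frac{1}{18}} = 4047 - -54 = 4047 + 54 = 4101$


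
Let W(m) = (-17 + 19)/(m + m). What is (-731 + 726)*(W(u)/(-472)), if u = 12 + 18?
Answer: 1/2832 ≈ 0.00035311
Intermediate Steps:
u = 30
W(m) = 1/m (W(m) = 2/((2*m)) = 2*(1/(2*m)) = 1/m)
(-731 + 726)*(W(u)/(-472)) = (-731 + 726)*(1/(30*(-472))) = -(-1)/(6*472) = -5*(-1/14160) = 1/2832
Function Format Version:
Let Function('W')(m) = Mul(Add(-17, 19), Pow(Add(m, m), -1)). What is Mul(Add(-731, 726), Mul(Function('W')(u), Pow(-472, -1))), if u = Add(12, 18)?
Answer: Rational(1, 2832) ≈ 0.00035311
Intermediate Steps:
u = 30
Function('W')(m) = Pow(m, -1) (Function('W')(m) = Mul(2, Pow(Mul(2, m), -1)) = Mul(2, Mul(Rational(1, 2), Pow(m, -1))) = Pow(m, -1))
Mul(Add(-731, 726), Mul(Function('W')(u), Pow(-472, -1))) = Mul(Add(-731, 726), Mul(Pow(30, -1), Pow(-472, -1))) = Mul(-5, Mul(Rational(1, 30), Rational(-1, 472))) = Mul(-5, Rational(-1, 14160)) = Rational(1, 2832)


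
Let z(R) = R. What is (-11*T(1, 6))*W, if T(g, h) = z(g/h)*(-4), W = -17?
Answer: -374/3 ≈ -124.67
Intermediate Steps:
T(g, h) = -4*g/h (T(g, h) = (g/h)*(-4) = -4*g/h)
(-11*T(1, 6))*W = -(-44)/6*(-17) = -11*(-2/3)*(-17) = (22/3)*(-17) = -374/3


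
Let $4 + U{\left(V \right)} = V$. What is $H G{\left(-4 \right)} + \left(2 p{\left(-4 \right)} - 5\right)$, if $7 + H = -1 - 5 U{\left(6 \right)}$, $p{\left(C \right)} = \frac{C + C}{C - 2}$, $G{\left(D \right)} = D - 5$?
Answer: $\frac{479}{3} \approx 159.67$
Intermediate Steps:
$G{\left(D \right)} = -5 + D$
$p{\left(C \right)} = \frac{2 C}{-2 + C}$
$U{\left(V \right)} = -4 + V$
$H = -18$ ($H = -7 - \left(1 + 5 \left(-4 + 6\right)\right) = -7 - 11 = -18$)
$H G{\left(-4 \right)} + \left(2 p{\left(-4 \right)} - 5\right) = - 18 \left(-5 - 4\right) - \left(5 - 2 \cdot 2 \left(-4\right) \frac{1}{-2 - 4}\right) = \left(-18\right) \left(-9\right) - \left(5 - 2 \cdot 2 \left(-4\right) \frac{1}{-6}\right) = 162 - \left(5 - 2 \cdot 2 \left(-4\right) \left(- \frac{1}{6}\right)\right) = 162 + \left(2 \cdot \frac{4}{3} - 5\right) = 162 + \left(\frac{8}{3} - 5\right) = 162 - \frac{7}{3} = \frac{479}{3}$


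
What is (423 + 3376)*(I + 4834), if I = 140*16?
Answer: 26874126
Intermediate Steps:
I = 2240
(423 + 3376)*(I + 4834) = (423 + 3376)*(2240 + 4834) = 3799*7074 = 26874126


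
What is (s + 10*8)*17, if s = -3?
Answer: 1309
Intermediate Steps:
(s + 10*8)*17 = (-3 + 10*8)*17 = (-3 + 80)*17 = 77*17 = 1309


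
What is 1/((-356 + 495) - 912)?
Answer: -1/773 ≈ -0.0012937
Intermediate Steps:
1/((-356 + 495) - 912) = 1/(139 - 912) = 1/(-773) = -1/773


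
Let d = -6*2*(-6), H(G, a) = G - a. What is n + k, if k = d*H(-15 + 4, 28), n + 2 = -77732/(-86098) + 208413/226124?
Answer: -27335937426939/9734412076 ≈ -2808.2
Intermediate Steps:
n = -1708317531/9734412076 (n = -2 + (-77732/(-86098) + 208413/226124) = -2 + (-77732*(-1/86098) + 208413*(1/226124)) = -2 + (38866/43049 + 208413/226124) = -2 + 17760506621/9734412076 = -1708317531/9734412076 ≈ -0.17549)
d = 72 (d = -12*(-6) = 72)
k = -2808 (k = 72*((-15 + 4) - 1*28) = 72*(-11 - 28) = 72*(-39) = -2808)
n + k = -1708317531/9734412076 - 2808 = -27335937426939/9734412076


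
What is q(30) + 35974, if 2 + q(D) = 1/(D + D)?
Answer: 2158321/60 ≈ 35972.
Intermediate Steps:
q(D) = -2 + 1/(2*D) (q(D) = -2 + 1/(D + D) = -2 + 1/(2*D))
q(30) + 35974 = (-2 + (½)/30) + 35974 = (-2 + (½)*(1/30)) + 35974 = (-2 + 1/60) + 35974 = -119/60 + 35974 = 2158321/60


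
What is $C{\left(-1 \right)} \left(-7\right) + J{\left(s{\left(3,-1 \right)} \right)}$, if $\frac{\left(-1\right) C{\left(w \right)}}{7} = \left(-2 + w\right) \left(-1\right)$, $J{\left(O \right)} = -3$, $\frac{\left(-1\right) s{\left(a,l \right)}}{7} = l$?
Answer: $144$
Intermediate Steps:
$s{\left(a,l \right)} = - 7 l$
$C{\left(w \right)} = -14 + 7 w$ ($C{\left(w \right)} = - 7 \left(-2 + w\right) \left(-1\right) = - 7 \left(2 - w\right) = -14 + 7 w$)
$C{\left(-1 \right)} \left(-7\right) + J{\left(s{\left(3,-1 \right)} \right)} = \left(-14 + 7 \left(-1\right)\right) \left(-7\right) - 3 = \left(-14 - 7\right) \left(-7\right) - 3 = \left(-21\right) \left(-7\right) - 3 = 147 - 3 = 144$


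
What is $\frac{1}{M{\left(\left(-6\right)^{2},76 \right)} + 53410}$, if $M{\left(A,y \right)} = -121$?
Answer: $\frac{1}{53289} \approx 1.8766 \cdot 10^{-5}$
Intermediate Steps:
$\frac{1}{M{\left(\left(-6\right)^{2},76 \right)} + 53410} = \frac{1}{-121 + 53410} = \frac{1}{53289}$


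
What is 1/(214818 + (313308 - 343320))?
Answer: 1/184806 ≈ 5.4111e-6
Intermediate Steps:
1/(214818 + (313308 - 343320)) = 1/(214818 - 30012) = 1/184806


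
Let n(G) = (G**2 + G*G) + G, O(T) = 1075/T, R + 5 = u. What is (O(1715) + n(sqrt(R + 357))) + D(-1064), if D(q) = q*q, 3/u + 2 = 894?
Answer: 173293575319/152978 + sqrt(70019101)/446 ≈ 1.1328e+6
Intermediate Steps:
u = 3/892 (u = 3/(-2 + 894) = 3/892 ≈ 0.0033632)
R = -4457/892 (R = -5 + 3/892 = -4457/892 ≈ -4.9966)
D(q) = q**2
n(G) = G + 2*G**2 (n(G) = (G**2 + G**2) + G = 2*G**2 + G = G + 2*G**2)
(O(1715) + n(sqrt(R + 357))) + D(-1064) = (1075/1715 + sqrt(-4457/892 + 357)*(1 + 2*sqrt(-4457/892 + 357))) + (-1064)**2 = (1075*(1/1715) + sqrt(313987/892)*(1 + 2*sqrt(313987/892))) + 1132096 = (215/343 + (sqrt(70019101)/446)*(1 + 2*(sqrt(70019101)/446))) + 1132096 = (215/343 + (sqrt(70019101)/446)*(1 + sqrt(70019101)/223)) + 1132096 = (215/343 + sqrt(70019101)*(1 + sqrt(70019101)/223)/446) + 1132096 = 388309143/343 + sqrt(70019101)*(1 + sqrt(70019101)/223)/446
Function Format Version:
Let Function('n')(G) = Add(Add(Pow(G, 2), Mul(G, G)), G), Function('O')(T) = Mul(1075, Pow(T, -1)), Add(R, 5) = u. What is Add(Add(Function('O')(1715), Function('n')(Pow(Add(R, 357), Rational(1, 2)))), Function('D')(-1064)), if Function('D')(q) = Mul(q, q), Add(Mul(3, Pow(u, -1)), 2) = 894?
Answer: Add(Rational(173293575319, 152978), Mul(Rational(1, 446), Pow(70019101, Rational(1, 2)))) ≈ 1.1328e+6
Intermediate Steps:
u = Rational(3, 892) (u = Mul(3, Pow(Add(-2, 894), -1)) = Mul(3, Pow(892, -1)) = Mul(3, Rational(1, 892)) = Rational(3, 892) ≈ 0.0033632)
R = Rational(-4457, 892) (R = Add(-5, Rational(3, 892)) = Rational(-4457, 892) ≈ -4.9966)
Function('D')(q) = Pow(q, 2)
Function('n')(G) = Add(G, Mul(2, Pow(G, 2))) (Function('n')(G) = Add(Add(Pow(G, 2), Pow(G, 2)), G) = Add(Mul(2, Pow(G, 2)), G) = Add(G, Mul(2, Pow(G, 2))))
Add(Add(Function('O')(1715), Function('n')(Pow(Add(R, 357), Rational(1, 2)))), Function('D')(-1064)) = Add(Add(Mul(1075, Pow(1715, -1)), Mul(Pow(Add(Rational(-4457, 892), 357), Rational(1, 2)), Add(1, Mul(2, Pow(Add(Rational(-4457, 892), 357), Rational(1, 2)))))), Pow(-1064, 2)) = Add(Add(Mul(1075, Rational(1, 1715)), Mul(Pow(Rational(313987, 892), Rational(1, 2)), Add(1, Mul(2, Pow(Rational(313987, 892), Rational(1, 2)))))), 1132096) = Add(Add(Rational(215, 343), Mul(Mul(Rational(1, 446), Pow(70019101, Rational(1, 2))), Add(1, Mul(2, Mul(Rational(1, 446), Pow(70019101, Rational(1, 2))))))), 1132096) = Add(Add(Rational(215, 343), Mul(Mul(Rational(1, 446), Pow(70019101, Rational(1, 2))), Add(1, Mul(Rational(1, 223), Pow(70019101, Rational(1, 2)))))), 1132096) = Add(Add(Rational(215, 343), Mul(Rational(1, 446), Pow(70019101, Rational(1, 2)), Add(1, Mul(Rational(1, 223), Pow(70019101, Rational(1, 2)))))), 1132096) = Add(Rational(388309143, 343), Mul(Rational(1, 446), Pow(70019101, Rational(1, 2)), Add(1, Mul(Rational(1, 223), Pow(70019101, Rational(1, 2))))))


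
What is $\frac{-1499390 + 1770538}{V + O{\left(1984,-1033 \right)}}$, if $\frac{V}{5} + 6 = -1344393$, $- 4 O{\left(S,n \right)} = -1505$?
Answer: $- \frac{1084592}{26886475} \approx -0.04034$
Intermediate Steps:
$O{\left(S,n \right)} = \frac{1505}{4}$ ($O{\left(S,n \right)} = \left(- \frac{1}{4}\right) \left(-1505\right) = \frac{1505}{4}$)
$V = -6721995$ ($V = -30 + 5 \left(-1344393\right) = -30 - 6721965 = -6721995$)
$\frac{-1499390 + 1770538}{V + O{\left(1984,-1033 \right)}} = \frac{-1499390 + 1770538}{-6721995 + \frac{1505}{4}} = \frac{271148}{- \frac{26886475}{4}} = 271148 \left(- \frac{4}{26886475}\right) = - \frac{1084592}{26886475}$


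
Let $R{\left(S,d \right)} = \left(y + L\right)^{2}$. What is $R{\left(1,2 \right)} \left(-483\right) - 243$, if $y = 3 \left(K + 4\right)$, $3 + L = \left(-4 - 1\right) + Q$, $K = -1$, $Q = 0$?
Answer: $-726$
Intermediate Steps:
$L = -8$ ($L = -3 + \left(\left(-4 - 1\right) + 0\right) = -3 + \left(-5 + 0\right) = -3 - 5 = -8$)
$y = 9$ ($y = 3 \left(-1 + 4\right) = 3 \cdot 3 = 9$)
$R{\left(S,d \right)} = 1$ ($R{\left(S,d \right)} = \left(9 - 8\right)^{2} = 1^{2} = 1$)
$R{\left(1,2 \right)} \left(-483\right) - 243 = 1 \left(-483\right) - 243 = -483 - 243 = -726$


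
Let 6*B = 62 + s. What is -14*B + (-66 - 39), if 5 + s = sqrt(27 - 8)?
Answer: -238 - 7*sqrt(19)/3 ≈ -248.17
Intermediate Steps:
s = -5 + sqrt(19) (s = -5 + sqrt(27 - 8) = -5 + sqrt(19) ≈ -0.64110)
B = 19/2 + sqrt(19)/6 (B = (62 + (-5 + sqrt(19)))/6 = (57 + sqrt(19))/6 = 19/2 + sqrt(19)/6 ≈ 10.226)
-14*B + (-66 - 39) = -14*(19/2 + sqrt(19)/6) + (-66 - 39) = (-133 - 7*sqrt(19)/3) - 105 = -238 - 7*sqrt(19)/3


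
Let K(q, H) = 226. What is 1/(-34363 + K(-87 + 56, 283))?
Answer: -1/34137 ≈ -2.9294e-5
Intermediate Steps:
1/(-34363 + K(-87 + 56, 283)) = 1/(-34363 + 226) = 1/(-34137) = -1/34137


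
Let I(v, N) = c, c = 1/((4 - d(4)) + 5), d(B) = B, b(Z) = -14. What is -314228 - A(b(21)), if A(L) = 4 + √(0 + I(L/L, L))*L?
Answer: -314232 + 14*√5/5 ≈ -3.1423e+5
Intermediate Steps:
c = ⅕ (c = 1/((4 - 1*4) + 5) = 1/((4 - 4) + 5) = 1/(0 + 5) = 1/5 = ⅕ ≈ 0.20000)
I(v, N) = ⅕
A(L) = 4 + L*√5/5 (A(L) = 4 + √(0 + ⅕)*L = 4 + √(⅕)*L = 4 + (√5/5)*L = 4 + L*√5/5)
-314228 - A(b(21)) = -314228 - (4 + (⅕)*(-14)*√5) = -314228 - (4 - 14*√5/5) = -314228 + (-4 + 14*√5/5) = -314232 + 14*√5/5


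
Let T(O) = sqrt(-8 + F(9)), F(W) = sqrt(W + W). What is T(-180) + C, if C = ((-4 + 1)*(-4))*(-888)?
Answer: -10656 + I*sqrt(8 - 3*sqrt(2)) ≈ -10656.0 + 1.9384*I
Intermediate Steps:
F(W) = sqrt(2)*sqrt(W) (F(W) = sqrt(2*W) = sqrt(2)*sqrt(W))
T(O) = sqrt(-8 + 3*sqrt(2)) (T(O) = sqrt(-8 + sqrt(2)*sqrt(9)) = sqrt(-8 + sqrt(2)*3) = sqrt(-8 + 3*sqrt(2)))
C = -10656 (C = -3*(-4)*(-888) = 12*(-888) = -10656)
T(-180) + C = sqrt(-8 + 3*sqrt(2)) - 10656 = -10656 + sqrt(-8 + 3*sqrt(2))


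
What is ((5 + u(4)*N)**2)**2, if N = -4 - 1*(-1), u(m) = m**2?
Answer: 3418801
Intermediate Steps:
N = -3 (N = -4 + 1 = -3)
((5 + u(4)*N)**2)**2 = ((5 + 4**2*(-3))**2)**2 = ((5 + 16*(-3))**2)**2 = ((5 - 48)**2)**2 = ((-43)**2)**2 = 1849**2 = 3418801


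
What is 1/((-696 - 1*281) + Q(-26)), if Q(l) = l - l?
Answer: -1/977 ≈ -0.0010235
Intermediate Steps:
Q(l) = 0
1/((-696 - 1*281) + Q(-26)) = 1/((-696 - 1*281) + 0) = 1/((-696 - 281) + 0) = 1/(-977 + 0) = 1/(-977) = -1/977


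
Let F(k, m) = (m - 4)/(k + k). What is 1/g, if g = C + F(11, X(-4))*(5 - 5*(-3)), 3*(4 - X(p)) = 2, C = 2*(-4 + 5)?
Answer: 33/46 ≈ 0.71739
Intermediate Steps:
C = 2 (C = 2*1 = 2)
X(p) = 10/3 (X(p) = 4 - 1/3*2 = 4 - 2/3 = 10/3)
F(k, m) = (-4 + m)/(2*k) (F(k, m) = (-4 + m)/((2*k)) = (-4 + m)*(1/(2*k)) = (-4 + m)/(2*k))
g = 46/33 (g = 2 + ((1/2)*(-4 + 10/3)/11)*(5 - 5*(-3)) = 2 + ((1/2)*(1/11)*(-2/3))*(5 + 15) = 2 - 1/33*20 = 2 - 20/33 = 46/33 ≈ 1.3939)
1/g = 1/(46/33) = 33/46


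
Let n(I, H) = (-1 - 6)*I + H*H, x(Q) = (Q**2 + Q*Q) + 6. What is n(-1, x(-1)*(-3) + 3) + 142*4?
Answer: 1016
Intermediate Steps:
x(Q) = 6 + 2*Q**2 (x(Q) = (Q**2 + Q**2) + 6 = 2*Q**2 + 6 = 6 + 2*Q**2)
n(I, H) = H**2 - 7*I (n(I, H) = -7*I + H**2 = H**2 - 7*I)
n(-1, x(-1)*(-3) + 3) + 142*4 = (((6 + 2*(-1)**2)*(-3) + 3)**2 - 7*(-1)) + 142*4 = (((6 + 2*1)*(-3) + 3)**2 + 7) + 568 = (((6 + 2)*(-3) + 3)**2 + 7) + 568 = ((8*(-3) + 3)**2 + 7) + 568 = ((-24 + 3)**2 + 7) + 568 = ((-21)**2 + 7) + 568 = (441 + 7) + 568 = 448 + 568 = 1016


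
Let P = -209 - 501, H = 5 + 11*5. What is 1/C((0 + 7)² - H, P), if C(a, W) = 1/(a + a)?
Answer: -22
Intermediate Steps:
H = 60 (H = 5 + 55 = 60)
P = -710
C(a, W) = 1/(2*a)
1/C((0 + 7)² - H, P) = 1/(1/(2*((0 + 7)² - 1*60))) = 1/(1/(2*(7² - 60))) = 1/(1/(2*(49 - 60))) = 1/((½)/(-11)) = 1/((½)*(-1/11)) = 1/(-1/22) = -22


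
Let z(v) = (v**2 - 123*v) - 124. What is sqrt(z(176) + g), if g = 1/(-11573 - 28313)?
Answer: sqrt(298828144802)/5698 ≈ 95.938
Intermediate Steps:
z(v) = -124 + v**2 - 123*v
g = -1/39886 (g = 1/(-39886) = -1/39886 ≈ -2.5071e-5)
sqrt(z(176) + g) = sqrt((-124 + 176**2 - 123*176) - 1/39886) = sqrt((-124 + 30976 - 21648) - 1/39886) = sqrt(9204 - 1/39886) = sqrt(367110743/39886) = sqrt(298828144802)/5698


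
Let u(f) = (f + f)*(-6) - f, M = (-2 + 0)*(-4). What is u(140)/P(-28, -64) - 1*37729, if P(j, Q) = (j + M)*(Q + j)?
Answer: -3471159/92 ≈ -37730.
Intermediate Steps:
M = 8 (M = -2*(-4) = 8)
u(f) = -13*f (u(f) = (2*f)*(-6) - f = -12*f - f = -13*f)
P(j, Q) = (8 + j)*(Q + j) (P(j, Q) = (j + 8)*(Q + j) = (8 + j)*(Q + j))
u(140)/P(-28, -64) - 1*37729 = (-13*140)/((-28)**2 + 8*(-64) + 8*(-28) - 64*(-28)) - 1*37729 = -1820/(784 - 512 - 224 + 1792) - 37729 = -1820/1840 - 37729 = -1820*1/1840 - 37729 = -91/92 - 37729 = -3471159/92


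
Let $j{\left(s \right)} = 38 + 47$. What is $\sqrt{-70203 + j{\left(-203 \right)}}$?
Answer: $i \sqrt{70118} \approx 264.8 i$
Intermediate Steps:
$j{\left(s \right)} = 85$
$\sqrt{-70203 + j{\left(-203 \right)}} = \sqrt{-70203 + 85} = \sqrt{-70118} = i \sqrt{70118}$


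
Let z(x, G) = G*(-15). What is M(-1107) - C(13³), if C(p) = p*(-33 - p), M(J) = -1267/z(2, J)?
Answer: 81353041283/16605 ≈ 4.8993e+6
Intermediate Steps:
z(x, G) = -15*G
M(J) = 1267/(15*J) (M(J) = -1267*(-1/(15*J)) = -(-1267)/(15*J) = 1267/(15*J))
M(-1107) - C(13³) = (1267/15)/(-1107) - (-1)*13³*(33 + 13³) = (1267/15)*(-1/1107) - (-1)*2197*(33 + 2197) = -1267/16605 - (-1)*2197*2230 = -1267/16605 - 1*(-4899310) = -1267/16605 + 4899310 = 81353041283/16605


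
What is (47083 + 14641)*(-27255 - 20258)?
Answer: -2932692412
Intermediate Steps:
(47083 + 14641)*(-27255 - 20258) = 61724*(-47513) = -2932692412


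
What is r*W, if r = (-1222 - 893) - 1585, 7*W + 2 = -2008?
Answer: 7437000/7 ≈ 1.0624e+6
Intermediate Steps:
W = -2010/7 (W = -2/7 + (⅐)*(-2008) = -2/7 - 2008/7 = -2010/7 ≈ -287.14)
r = -3700 (r = -2115 - 1585 = -3700)
r*W = -3700*(-2010/7) = 7437000/7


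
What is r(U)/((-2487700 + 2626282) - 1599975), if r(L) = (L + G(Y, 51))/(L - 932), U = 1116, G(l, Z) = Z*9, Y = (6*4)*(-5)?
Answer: -175/29877368 ≈ -5.8573e-6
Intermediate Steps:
Y = -120 (Y = 24*(-5) = -120)
G(l, Z) = 9*Z
r(L) = (459 + L)/(-932 + L) (r(L) = (L + 9*51)/(L - 932) = (L + 459)/(-932 + L) = (459 + L)/(-932 + L))
r(U)/((-2487700 + 2626282) - 1599975) = ((459 + 1116)/(-932 + 1116))/((-2487700 + 2626282) - 1599975) = (1575/184)/(138582 - 1599975) = ((1/184)*1575)/(-1461393) = (1575/184)*(-1/1461393) = -175/29877368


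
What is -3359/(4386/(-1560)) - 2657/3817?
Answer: 3331596513/2790227 ≈ 1194.0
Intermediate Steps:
-3359/(4386/(-1560)) - 2657/3817 = -3359/(4386*(-1/1560)) - 2657*1/3817 = -3359/(-731/260) - 2657/3817 = -3359*(-260/731) - 2657/3817 = 873340/731 - 2657/3817 = 3331596513/2790227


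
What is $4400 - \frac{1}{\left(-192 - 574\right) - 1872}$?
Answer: $\frac{11607201}{2638} \approx 4400.0$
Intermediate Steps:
$4400 - \frac{1}{\left(-192 - 574\right) - 1872} = 4400 - \frac{1}{-766 - 1872} = 4400 - \frac{1}{-2638} = 4400 - - \frac{1}{2638} = 4400 + \frac{1}{2638} = \frac{11607201}{2638}$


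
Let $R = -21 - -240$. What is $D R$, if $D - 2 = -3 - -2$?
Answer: $219$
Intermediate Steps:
$D = 1$ ($D = 2 - 1 = 1$)
$R = 219$ ($R = -21 + 240 = 219$)
$D R = 1 \cdot 219 = 219$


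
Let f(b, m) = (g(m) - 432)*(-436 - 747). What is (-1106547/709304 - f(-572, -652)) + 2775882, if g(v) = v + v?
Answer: 512253986429/709304 ≈ 7.2219e+5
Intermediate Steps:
g(v) = 2*v
f(b, m) = 511056 - 2366*m (f(b, m) = (2*m - 432)*(-436 - 747) = (-432 + 2*m)*(-1183) = 511056 - 2366*m)
(-1106547/709304 - f(-572, -652)) + 2775882 = (-1106547/709304 - (511056 - 2366*(-652))) + 2775882 = (-1106547*1/709304 - (511056 + 1542632)) + 2775882 = (-1106547/709304 - 1*2053688) + 2775882 = (-1106547/709304 - 2053688) + 2775882 = -1456690219699/709304 + 2775882 = 512253986429/709304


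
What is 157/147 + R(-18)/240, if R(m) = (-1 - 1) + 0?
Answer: 2077/1960 ≈ 1.0597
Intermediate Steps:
R(m) = -2 (R(m) = -2 + 0 = -2)
157/147 + R(-18)/240 = 157/147 - 2/240 = 157*(1/147) - 2*1/240 = 157/147 - 1/120 = 2077/1960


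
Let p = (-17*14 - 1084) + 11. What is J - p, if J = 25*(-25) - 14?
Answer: 672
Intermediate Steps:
p = -1311 (p = (-238 - 1084) + 11 = -1322 + 11 = -1311)
J = -639 (J = -625 - 14 = -639)
J - p = -639 - 1*(-1311) = -639 + 1311 = 672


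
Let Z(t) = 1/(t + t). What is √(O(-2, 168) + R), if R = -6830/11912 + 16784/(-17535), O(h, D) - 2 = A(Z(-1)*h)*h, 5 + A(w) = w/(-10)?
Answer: √29093987936982045/52219230 ≈ 3.2664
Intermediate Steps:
Z(t) = 1/(2*t)
A(w) = -5 - w/10 (A(w) = -5 + w/(-10) = -5 + w*(-⅒) = -5 - w/10)
O(h, D) = 2 + h*(-5 + h/20) (O(h, D) = 2 + (-5 - (½)/(-1)*h/10)*h = 2 + (-5 - (½)*(-1)*h/10)*h = 2 + (-5 - (-1)*h/20)*h = 2 + (-5 + h/20)*h = 2 + h*(-5 + h/20))
R = -159847529/104438460 (R = -6830*1/11912 + 16784*(-1/17535) = -3415/5956 - 16784/17535 = -159847529/104438460 ≈ -1.5305)
√(O(-2, 168) + R) = √((2 + (1/20)*(-2)*(-100 - 2)) - 159847529/104438460) = √((2 + (1/20)*(-2)*(-102)) - 159847529/104438460) = √((2 + 51/5) - 159847529/104438460) = √(61/5 - 159847529/104438460) = √(1114301683/104438460) = √29093987936982045/52219230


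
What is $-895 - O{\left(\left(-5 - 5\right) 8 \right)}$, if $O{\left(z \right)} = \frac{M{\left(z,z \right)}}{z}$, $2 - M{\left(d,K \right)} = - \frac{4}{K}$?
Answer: $- \frac{1431961}{1600} \approx -894.98$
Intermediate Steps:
$M{\left(d,K \right)} = 2 + \frac{4}{K}$ ($M{\left(d,K \right)} = 2 - - \frac{4}{K} = 2 + \frac{4}{K}$)
$O{\left(z \right)} = \frac{2 + \frac{4}{z}}{z}$
$-895 - O{\left(\left(-5 - 5\right) 8 \right)} = -895 - \frac{2 \left(2 + \left(-5 - 5\right) 8\right)}{64 \left(-5 - 5\right)^{2}} = -895 - \frac{2 \left(2 - 80\right)}{6400} = -895 - 2 \cdot \frac{1}{6400} \left(-78\right) = -895 - - \frac{39}{1600} = -895 + \frac{39}{1600} = - \frac{1431961}{1600}$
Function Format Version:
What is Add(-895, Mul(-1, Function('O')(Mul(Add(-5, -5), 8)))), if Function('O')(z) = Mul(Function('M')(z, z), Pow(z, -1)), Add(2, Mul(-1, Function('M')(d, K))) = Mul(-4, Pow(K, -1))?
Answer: Rational(-1431961, 1600) ≈ -894.98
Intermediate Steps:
Function('M')(d, K) = Add(2, Mul(4, Pow(K, -1))) (Function('M')(d, K) = Add(2, Mul(-1, Mul(-4, Pow(K, -1)))) = Add(2, Mul(4, Pow(K, -1))))
Function('O')(z) = Mul(Pow(z, -1), Add(2, Mul(4, Pow(z, -1)))) (Function('O')(z) = Mul(Add(2, Mul(4, Pow(z, -1))), Pow(z, -1)) = Mul(Pow(z, -1), Add(2, Mul(4, Pow(z, -1)))))
Add(-895, Mul(-1, Function('O')(Mul(Add(-5, -5), 8)))) = Add(-895, Mul(-1, Mul(2, Pow(Mul(Add(-5, -5), 8), -2), Add(2, Mul(Add(-5, -5), 8))))) = Add(-895, Mul(-1, Mul(2, Pow(Mul(-10, 8), -2), Add(2, Mul(-10, 8))))) = Add(-895, Mul(-1, Mul(2, Pow(-80, -2), Add(2, -80)))) = Add(-895, Mul(-1, Mul(2, Rational(1, 6400), -78))) = Add(-895, Mul(-1, Rational(-39, 1600))) = Add(-895, Rational(39, 1600)) = Rational(-1431961, 1600)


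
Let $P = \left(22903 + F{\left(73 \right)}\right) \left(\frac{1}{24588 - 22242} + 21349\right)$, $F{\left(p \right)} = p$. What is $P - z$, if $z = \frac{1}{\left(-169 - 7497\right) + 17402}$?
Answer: $\frac{5601838006722667}{11420328} \approx 4.9051 \cdot 10^{8}$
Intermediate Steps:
$z = \frac{1}{9736}$ ($z = \frac{1}{-7666 + 17402} = \frac{1}{9736} \approx 0.00010271$)
$P = \frac{575373665440}{1173}$ ($P = \left(22903 + 73\right) \left(\frac{1}{24588 - 22242} + 21349\right) = 22976 \left(\frac{1}{2346} + 21349\right) = 22976 \cdot \frac{50084755}{2346} = \frac{575373665440}{1173} \approx 4.9051 \cdot 10^{8}$)
$P - z = \frac{575373665440}{1173} - \frac{1}{9736} = \frac{5601838006722667}{11420328}$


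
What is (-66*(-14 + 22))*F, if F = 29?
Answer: -15312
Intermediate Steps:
(-66*(-14 + 22))*F = -66*(-14 + 22)*29 = -66*8*29 = -528*29 = -15312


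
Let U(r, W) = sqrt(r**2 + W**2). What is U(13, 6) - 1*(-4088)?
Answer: 4088 + sqrt(205) ≈ 4102.3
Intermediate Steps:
U(r, W) = sqrt(W**2 + r**2)
U(13, 6) - 1*(-4088) = sqrt(6**2 + 13**2) - 1*(-4088) = sqrt(36 + 169) + 4088 = sqrt(205) + 4088 = 4088 + sqrt(205)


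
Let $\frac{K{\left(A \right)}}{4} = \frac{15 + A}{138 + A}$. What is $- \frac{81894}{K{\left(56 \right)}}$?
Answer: $- \frac{3971859}{71} \approx -55942.0$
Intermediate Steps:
$K{\left(A \right)} = \frac{4 \left(15 + A\right)}{138 + A}$ ($K{\left(A \right)} = 4 \frac{15 + A}{138 + A} = \frac{4 \left(15 + A\right)}{138 + A}$)
$- \frac{81894}{K{\left(56 \right)}} = - \frac{81894}{4 \frac{1}{138 + 56} \left(15 + 56\right)} = - \frac{81894}{4 \cdot \frac{1}{194} \cdot 71} = - \frac{81894}{\frac{142}{97}} = \left(-81894\right) \frac{97}{142} = - \frac{3971859}{71}$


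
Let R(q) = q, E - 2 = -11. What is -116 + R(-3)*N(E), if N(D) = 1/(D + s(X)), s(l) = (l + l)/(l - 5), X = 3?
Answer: -463/4 ≈ -115.75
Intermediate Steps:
E = -9 (E = 2 - 11 = -9)
s(l) = 2*l/(-5 + l) (s(l) = (2*l)/(-5 + l) = 2*l/(-5 + l))
N(D) = 1/(-3 + D) (N(D) = 1/(D + 2*3/(-5 + 3)) = 1/(D + 2*3/(-2)) = 1/(D + 2*3*(-1/2)) = 1/(D - 3) = 1/(-3 + D))
-116 + R(-3)*N(E) = -116 - 3/(-3 - 9) = -116 - 3/(-12) = -116 - 3*(-1/12) = -116 + 1/4 = -463/4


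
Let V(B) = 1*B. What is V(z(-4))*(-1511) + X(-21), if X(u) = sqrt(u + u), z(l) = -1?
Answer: 1511 + I*sqrt(42) ≈ 1511.0 + 6.4807*I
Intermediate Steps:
X(u) = sqrt(2)*sqrt(u) (X(u) = sqrt(2*u) = sqrt(2)*sqrt(u))
V(B) = B
V(z(-4))*(-1511) + X(-21) = -1*(-1511) + sqrt(2)*sqrt(-21) = 1511 + sqrt(2)*(I*sqrt(21)) = 1511 + I*sqrt(42)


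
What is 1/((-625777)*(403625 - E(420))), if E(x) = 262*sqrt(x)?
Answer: -80725/20385850989921533 - 524*sqrt(105)/101929254949607665 ≈ -4.0125e-12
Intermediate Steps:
1/((-625777)*(403625 - E(420))) = 1/((-625777)*(403625 - 262*sqrt(420))) = -1/(625777*(403625 - 262*2*sqrt(105))) = -1/(625777*(403625 - 524*sqrt(105)))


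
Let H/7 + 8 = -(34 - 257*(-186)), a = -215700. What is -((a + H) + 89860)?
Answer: 460748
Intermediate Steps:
H = -334908 (H = -56 + 7*(-(34 - 257*(-186))) = -56 + 7*(-(34 + 47802)) = -56 + 7*(-1*47836) = -56 + 7*(-47836) = -56 - 334852 = -334908)
-((a + H) + 89860) = -((-215700 - 334908) + 89860) = -(-550608 + 89860) = -1*(-460748) = 460748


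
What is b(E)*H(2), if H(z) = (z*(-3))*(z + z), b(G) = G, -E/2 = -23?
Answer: -1104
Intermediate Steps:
E = 46 (E = -2*(-23) = 46)
H(z) = -6*z**2 (H(z) = (-3*z)*(2*z) = -6*z**2)
b(E)*H(2) = 46*(-6*2**2) = 46*(-6*4) = 46*(-24) = -1104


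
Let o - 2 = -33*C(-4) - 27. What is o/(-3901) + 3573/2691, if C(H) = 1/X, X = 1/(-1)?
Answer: 1546305/1166399 ≈ 1.3257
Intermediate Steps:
X = -1
C(H) = -1 (C(H) = 1/(-1) = -1)
o = 8 (o = 2 + (-33*(-1) - 27) = 2 + (33 - 27) = 2 + 6 = 8)
o/(-3901) + 3573/2691 = 8/(-3901) + 3573/2691 = 8*(-1/3901) + 3573*(1/2691) = -8/3901 + 397/299 = 1546305/1166399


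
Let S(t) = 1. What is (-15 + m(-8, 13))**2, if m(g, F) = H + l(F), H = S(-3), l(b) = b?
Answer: 1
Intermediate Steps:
H = 1
m(g, F) = 1 + F
(-15 + m(-8, 13))**2 = (-15 + (1 + 13))**2 = (-15 + 14)**2 = (-1)**2 = 1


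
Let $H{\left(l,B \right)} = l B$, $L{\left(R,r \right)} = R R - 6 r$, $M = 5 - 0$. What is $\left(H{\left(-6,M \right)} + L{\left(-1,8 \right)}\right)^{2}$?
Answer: $5929$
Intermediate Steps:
$M = 5$ ($M = 5 + 0 = 5$)
$L{\left(R,r \right)} = R^{2} - 6 r$
$H{\left(l,B \right)} = B l$
$\left(H{\left(-6,M \right)} + L{\left(-1,8 \right)}\right)^{2} = \left(5 \left(-6\right) + \left(\left(-1\right)^{2} - 48\right)\right)^{2} = \left(-30 + \left(1 - 48\right)\right)^{2} = \left(-30 - 47\right)^{2} = \left(-77\right)^{2} = 5929$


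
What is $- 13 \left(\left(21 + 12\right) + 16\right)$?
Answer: $-637$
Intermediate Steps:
$- 13 \left(\left(21 + 12\right) + 16\right) = - 13 \left(33 + 16\right) = \left(-13\right) 49 = -637$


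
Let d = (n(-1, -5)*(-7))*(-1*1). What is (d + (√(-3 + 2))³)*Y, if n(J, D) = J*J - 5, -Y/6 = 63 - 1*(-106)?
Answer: 28392 + 1014*I ≈ 28392.0 + 1014.0*I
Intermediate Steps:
Y = -1014 (Y = -6*(63 - 1*(-106)) = -6*(63 + 106) = -6*169 = -1014)
n(J, D) = -5 + J² (n(J, D) = J² - 5 = -5 + J²)
d = -28 (d = ((-5 + (-1)²)*(-7))*(-1*1) = ((-5 + 1)*(-7))*(-1) = -4*(-7)*(-1) = 28*(-1) = -28)
(d + (√(-3 + 2))³)*Y = (-28 + (√(-3 + 2))³)*(-1014) = (-28 + (√(-1))³)*(-1014) = (-28 + I³)*(-1014) = (-28 - I)*(-1014) = 28392 + 1014*I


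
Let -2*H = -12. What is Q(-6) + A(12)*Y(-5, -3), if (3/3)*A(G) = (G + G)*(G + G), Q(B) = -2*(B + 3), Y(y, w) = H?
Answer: 3462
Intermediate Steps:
H = 6 (H = -1/2*(-12) = 6)
Y(y, w) = 6
Q(B) = -6 - 2*B (Q(B) = -2*(3 + B) = -6 - 2*B)
A(G) = 4*G**2 (A(G) = (G + G)*(G + G) = (2*G)*(2*G) = 4*G**2)
Q(-6) + A(12)*Y(-5, -3) = (-6 - 2*(-6)) + (4*12**2)*6 = (-6 + 12) + (4*144)*6 = 6 + 576*6 = 6 + 3456 = 3462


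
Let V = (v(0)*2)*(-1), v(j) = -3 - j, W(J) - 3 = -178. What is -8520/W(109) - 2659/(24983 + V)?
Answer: 42488191/874615 ≈ 48.579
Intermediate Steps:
W(J) = -175 (W(J) = 3 - 178 = -175)
V = 6 (V = ((-3 - 1*0)*2)*(-1) = ((-3 + 0)*2)*(-1) = -3*2*(-1) = -6*(-1) = 6)
-8520/W(109) - 2659/(24983 + V) = -8520/(-175) - 2659/(24983 + 6) = -8520*(-1/175) - 2659/24989 = 1704/35 - 2659*1/24989 = 1704/35 - 2659/24989 = 42488191/874615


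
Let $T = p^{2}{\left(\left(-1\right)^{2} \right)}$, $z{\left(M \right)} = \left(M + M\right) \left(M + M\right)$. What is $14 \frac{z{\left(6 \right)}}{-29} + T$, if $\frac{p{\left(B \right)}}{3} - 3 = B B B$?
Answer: $\frac{2160}{29} \approx 74.483$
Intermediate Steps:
$p{\left(B \right)} = 9 + 3 B^{3}$ ($p{\left(B \right)} = 9 + 3 B B B = 9 + 3 B^{2} B = 9 + 3 B^{3}$)
$z{\left(M \right)} = 4 M^{2}$ ($z{\left(M \right)} = 2 M 2 M = 4 M^{2}$)
$T = 144$ ($T = \left(9 + 3 \left(\left(-1\right)^{2}\right)^{3}\right)^{2} = \left(9 + 3 \cdot 1^{3}\right)^{2} = \left(9 + 3 \cdot 1\right)^{2} = \left(9 + 3\right)^{2} = 12^{2} = 144$)
$14 \frac{z{\left(6 \right)}}{-29} + T = 14 \frac{4 \cdot 6^{2}}{-29} + 144 = 14 \cdot 4 \cdot 36 \left(- \frac{1}{29}\right) + 144 = 14 \cdot 144 \left(- \frac{1}{29}\right) + 144 = 14 \left(- \frac{144}{29}\right) + 144 = - \frac{2016}{29} + 144 = \frac{2160}{29}$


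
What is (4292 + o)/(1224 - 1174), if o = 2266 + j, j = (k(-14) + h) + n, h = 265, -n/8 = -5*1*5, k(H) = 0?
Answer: 7023/50 ≈ 140.46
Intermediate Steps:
n = 200 (n = -8*(-5*1)*5 = -(-40)*5 = -8*(-25) = 200)
j = 465 (j = (0 + 265) + 200 = 265 + 200 = 465)
o = 2731 (o = 2266 + 465 = 2731)
(4292 + o)/(1224 - 1174) = (4292 + 2731)/(1224 - 1174) = 7023/50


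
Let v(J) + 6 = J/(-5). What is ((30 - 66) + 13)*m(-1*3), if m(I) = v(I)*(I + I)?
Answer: -3726/5 ≈ -745.20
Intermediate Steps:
v(J) = -6 - J/5 (v(J) = -6 + J/(-5) = -6 + J*(-⅕) = -6 - J/5)
m(I) = 2*I*(-6 - I/5) (m(I) = (-6 - I/5)*(I + I) = (-6 - I/5)*(2*I) = 2*I*(-6 - I/5))
((30 - 66) + 13)*m(-1*3) = ((30 - 66) + 13)*(-2*(-1*3)*(30 - 1*3)/5) = (-36 + 13)*(-⅖*(-3)*(30 - 3)) = -(-46)*(-3)*27/5 = -23*162/5 = -3726/5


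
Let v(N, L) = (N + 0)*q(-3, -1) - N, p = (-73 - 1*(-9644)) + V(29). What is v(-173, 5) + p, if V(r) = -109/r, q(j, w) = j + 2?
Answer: 287484/29 ≈ 9913.2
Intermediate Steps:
q(j, w) = 2 + j
p = 277450/29 (p = (-73 - 1*(-9644)) - 109/29 = (-73 + 9644) - 109*1/29 = 9571 - 109/29 = 277450/29 ≈ 9567.2)
v(N, L) = -2*N (v(N, L) = (N + 0)*(2 - 3) - N = N*(-1) - N = -N - N = -2*N)
v(-173, 5) + p = -2*(-173) + 277450/29 = 346 + 277450/29 = 287484/29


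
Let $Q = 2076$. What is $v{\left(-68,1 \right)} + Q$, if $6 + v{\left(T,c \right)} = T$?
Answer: $2002$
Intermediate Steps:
$v{\left(T,c \right)} = -6 + T$
$v{\left(-68,1 \right)} + Q = \left(-6 - 68\right) + 2076 = -74 + 2076 = 2002$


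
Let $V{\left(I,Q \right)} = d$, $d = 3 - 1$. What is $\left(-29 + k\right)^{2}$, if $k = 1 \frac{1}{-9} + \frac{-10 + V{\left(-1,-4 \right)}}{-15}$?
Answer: $\frac{1653796}{2025} \approx 816.69$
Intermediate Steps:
$d = 2$
$V{\left(I,Q \right)} = 2$
$k = \frac{19}{45}$ ($k = 1 \frac{1}{-9} + \frac{-10 + 2}{-15} = 1 \left(- \frac{1}{9}\right) - - \frac{8}{15} = - \frac{1}{9} + \frac{8}{15} = \frac{19}{45} \approx 0.42222$)
$\left(-29 + k\right)^{2} = \left(-29 + \frac{19}{45}\right)^{2} = \left(- \frac{1286}{45}\right)^{2} = \frac{1653796}{2025}$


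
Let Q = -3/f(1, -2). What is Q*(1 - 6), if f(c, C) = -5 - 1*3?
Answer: -15/8 ≈ -1.8750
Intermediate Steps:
f(c, C) = -8 (f(c, C) = -5 - 3 = -8)
Q = 3/8 (Q = -3/(-8) = -3*(-⅛) = 3/8 ≈ 0.37500)
Q*(1 - 6) = 3*(1 - 6)/8 = (3/8)*(-5) = -15/8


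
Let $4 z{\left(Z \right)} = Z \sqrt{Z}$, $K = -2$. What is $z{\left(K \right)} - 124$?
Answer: $-124 - \frac{i \sqrt{2}}{2} \approx -124.0 - 0.70711 i$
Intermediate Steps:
$z{\left(Z \right)} = \frac{Z^{\frac{3}{2}}}{4}$ ($z{\left(Z \right)} = \frac{Z \sqrt{Z}}{4} = \frac{Z^{\frac{3}{2}}}{4}$)
$z{\left(K \right)} - 124 = \frac{\left(-2\right)^{\frac{3}{2}}}{4} - 124 = \frac{\left(-2\right) i \sqrt{2}}{4} - 124 = - \frac{i \sqrt{2}}{2} - 124 = -124 - \frac{i \sqrt{2}}{2}$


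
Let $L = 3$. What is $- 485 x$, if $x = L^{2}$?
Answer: $-4365$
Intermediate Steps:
$x = 9$ ($x = 3^{2} = 9$)
$- 485 x = \left(-485\right) 9 = -4365$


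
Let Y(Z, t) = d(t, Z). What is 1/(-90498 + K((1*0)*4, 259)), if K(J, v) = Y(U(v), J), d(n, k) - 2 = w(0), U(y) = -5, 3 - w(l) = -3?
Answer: -1/90490 ≈ -1.1051e-5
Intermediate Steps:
w(l) = 6 (w(l) = 3 - 1*(-3) = 3 + 3 = 6)
d(n, k) = 8 (d(n, k) = 2 + 6 = 8)
Y(Z, t) = 8
K(J, v) = 8
1/(-90498 + K((1*0)*4, 259)) = 1/(-90498 + 8) = 1/(-90490) = -1/90490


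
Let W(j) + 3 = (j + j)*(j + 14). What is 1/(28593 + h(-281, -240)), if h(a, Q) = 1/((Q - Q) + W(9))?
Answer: 411/11751724 ≈ 3.4974e-5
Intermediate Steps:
W(j) = -3 + 2*j*(14 + j) (W(j) = -3 + (j + j)*(j + 14) = -3 + (2*j)*(14 + j) = -3 + 2*j*(14 + j))
h(a, Q) = 1/411 (h(a, Q) = 1/((Q - Q) + (-3 + 2*9² + 28*9)) = 1/(0 + (-3 + 2*81 + 252)) = 1/(0 + (-3 + 162 + 252)) = 1/(0 + 411) = 1/411)
1/(28593 + h(-281, -240)) = 1/(28593 + 1/411) = 1/(11751724/411) = 411/11751724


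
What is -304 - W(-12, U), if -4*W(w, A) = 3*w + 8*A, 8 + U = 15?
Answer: -299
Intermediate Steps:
U = 7 (U = -8 + 15 = 7)
W(w, A) = -2*A - 3*w/4 (W(w, A) = -(3*w + 8*A)/4 = -2*A - 3*w/4)
-304 - W(-12, U) = -304 - (-2*7 - 3/4*(-12)) = -304 - (-14 + 9) = -304 - 1*(-5) = -304 + 5 = -299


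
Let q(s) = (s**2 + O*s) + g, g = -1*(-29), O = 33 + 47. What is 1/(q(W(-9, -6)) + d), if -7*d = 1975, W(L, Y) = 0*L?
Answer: -7/1772 ≈ -0.0039503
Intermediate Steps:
W(L, Y) = 0
O = 80
g = 29
d = -1975/7 (d = -1/7*1975 = -1975/7 ≈ -282.14)
q(s) = 29 + s**2 + 80*s (q(s) = (s**2 + 80*s) + 29 = 29 + s**2 + 80*s)
1/(q(W(-9, -6)) + d) = 1/((29 + 0**2 + 80*0) - 1975/7) = 1/((29 + 0 + 0) - 1975/7) = 1/(29 - 1975/7) = 1/(-1772/7) = -7/1772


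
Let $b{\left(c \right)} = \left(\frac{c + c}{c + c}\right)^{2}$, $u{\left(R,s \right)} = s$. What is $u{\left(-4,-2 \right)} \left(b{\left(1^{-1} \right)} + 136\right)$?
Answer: $-274$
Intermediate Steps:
$b{\left(c \right)} = 1$ ($b{\left(c \right)} = \left(\frac{2 c}{2 c}\right)^{2} = \left(2 c \frac{1}{2 c}\right)^{2} = 1^{2} = 1$)
$u{\left(-4,-2 \right)} \left(b{\left(1^{-1} \right)} + 136\right) = - 2 \left(1 + 136\right) = \left(-2\right) 137 = -274$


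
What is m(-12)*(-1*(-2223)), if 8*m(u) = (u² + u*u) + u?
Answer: 153387/2 ≈ 76694.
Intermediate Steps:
m(u) = u²/4 + u/8 (m(u) = ((u² + u*u) + u)/8 = ((u² + u²) + u)/8 = (2*u² + u)/8 = (u + 2*u²)/8 = u²/4 + u/8)
m(-12)*(-1*(-2223)) = ((⅛)*(-12)*(1 + 2*(-12)))*(-1*(-2223)) = ((⅛)*(-12)*(1 - 24))*2223 = ((⅛)*(-12)*(-23))*2223 = (69/2)*2223 = 153387/2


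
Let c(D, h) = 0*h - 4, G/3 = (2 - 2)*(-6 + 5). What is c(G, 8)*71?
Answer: -284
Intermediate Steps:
G = 0 (G = 3*((2 - 2)*(-6 + 5)) = 3*(0*(-1)) = 3*0 = 0)
c(D, h) = -4 (c(D, h) = 0 - 4 = -4)
c(G, 8)*71 = -4*71 = -284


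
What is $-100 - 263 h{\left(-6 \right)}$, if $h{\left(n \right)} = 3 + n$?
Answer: $689$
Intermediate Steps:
$-100 - 263 h{\left(-6 \right)} = -100 - 263 \left(3 - 6\right) = -100 - -789 = -100 + 789 = 689$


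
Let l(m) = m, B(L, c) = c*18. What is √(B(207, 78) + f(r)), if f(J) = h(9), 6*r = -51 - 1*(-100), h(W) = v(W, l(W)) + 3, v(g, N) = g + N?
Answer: 5*√57 ≈ 37.749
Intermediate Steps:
B(L, c) = 18*c
v(g, N) = N + g
h(W) = 3 + 2*W (h(W) = (W + W) + 3 = 2*W + 3 = 3 + 2*W)
r = 49/6 (r = (-51 - 1*(-100))/6 = (-51 + 100)/6 = (⅙)*49 = 49/6 ≈ 8.1667)
f(J) = 21 (f(J) = 3 + 2*9 = 3 + 18 = 21)
√(B(207, 78) + f(r)) = √(18*78 + 21) = √(1404 + 21) = √1425 = 5*√57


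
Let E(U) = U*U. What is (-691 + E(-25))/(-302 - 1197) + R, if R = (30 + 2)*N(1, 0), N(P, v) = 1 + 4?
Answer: 239906/1499 ≈ 160.04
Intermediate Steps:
E(U) = U²
N(P, v) = 5
R = 160 (R = (30 + 2)*5 = 32*5 = 160)
(-691 + E(-25))/(-302 - 1197) + R = (-691 + (-25)²)/(-302 - 1197) + 160 = (-691 + 625)/(-1499) + 160 = -66*(-1/1499) + 160 = 66/1499 + 160 = 239906/1499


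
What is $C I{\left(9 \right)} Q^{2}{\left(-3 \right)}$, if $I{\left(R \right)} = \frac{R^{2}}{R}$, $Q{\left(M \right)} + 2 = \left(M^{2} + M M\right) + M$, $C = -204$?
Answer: $-310284$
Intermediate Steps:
$Q{\left(M \right)} = -2 + M + 2 M^{2}$ ($Q{\left(M \right)} = -2 + \left(\left(M^{2} + M M\right) + M\right) = -2 + \left(\left(M^{2} + M^{2}\right) + M\right) = -2 + \left(2 M^{2} + M\right) = -2 + \left(M + 2 M^{2}\right) = -2 + M + 2 M^{2}$)
$I{\left(R \right)} = R$
$C I{\left(9 \right)} Q^{2}{\left(-3 \right)} = \left(-204\right) 9 \left(-2 - 3 + 2 \left(-3\right)^{2}\right)^{2} = - 1836 \left(-2 - 3 + 2 \cdot 9\right)^{2} = - 1836 \left(-2 - 3 + 18\right)^{2} = - 1836 \cdot 13^{2} = \left(-1836\right) 169 = -310284$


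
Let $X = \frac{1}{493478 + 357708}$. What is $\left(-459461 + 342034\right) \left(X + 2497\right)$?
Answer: $- \frac{249580689517161}{851186} \approx -2.9322 \cdot 10^{8}$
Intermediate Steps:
$X = \frac{1}{851186} \approx 1.1748 \cdot 10^{-6}$
$\left(-459461 + 342034\right) \left(X + 2497\right) = \left(-459461 + 342034\right) \left(\frac{1}{851186} + 2497\right) = \left(-117427\right) \frac{2125411443}{851186} = - \frac{249580689517161}{851186}$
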